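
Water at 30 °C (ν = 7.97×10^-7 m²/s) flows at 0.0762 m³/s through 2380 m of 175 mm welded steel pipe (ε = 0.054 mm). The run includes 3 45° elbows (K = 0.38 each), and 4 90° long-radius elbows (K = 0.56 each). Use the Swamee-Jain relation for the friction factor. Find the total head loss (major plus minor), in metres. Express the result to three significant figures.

H_L ≈ 114 m

V = 4Q/(πD²) = 3.168 m/s; V²/2g = 0.5115 m
Re = 6.96×10^5, ε/D = 3.09×10^-4 → f = 0.01611 (Swamee-Jain)
Major: h_f = f(L/D)·V²/2g = 0.01611·13600·0.5115 = 112.1 m
Minor: ΣK = 3.38; h_m = ΣK·V²/2g = 1.729 m
Total H_L = 112.1 + 1.729 = 113.8 m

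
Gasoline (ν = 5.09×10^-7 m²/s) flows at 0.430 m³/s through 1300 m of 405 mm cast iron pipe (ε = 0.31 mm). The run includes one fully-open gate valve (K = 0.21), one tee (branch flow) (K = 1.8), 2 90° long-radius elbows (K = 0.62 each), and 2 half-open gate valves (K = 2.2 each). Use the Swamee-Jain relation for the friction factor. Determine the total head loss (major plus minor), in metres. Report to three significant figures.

H_L ≈ 38.3 m

V = 4Q/(πD²) = 3.338 m/s; V²/2g = 0.5679 m
Re = 2.66×10^6, ε/D = 7.65×10^-4 → f = 0.01861 (Swamee-Jain)
Major: h_f = f(L/D)·V²/2g = 0.01861·3210·0.5679 = 33.93 m
Minor: ΣK = 7.65; h_m = ΣK·V²/2g = 4.344 m
Total H_L = 33.93 + 4.344 = 38.27 m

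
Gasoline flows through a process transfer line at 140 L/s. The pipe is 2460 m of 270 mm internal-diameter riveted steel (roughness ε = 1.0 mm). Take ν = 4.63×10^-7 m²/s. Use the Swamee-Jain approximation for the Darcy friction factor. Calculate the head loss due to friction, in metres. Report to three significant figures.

V = 4Q/(πD²) = 4·0.140/(π·0.270²) = 2.445 m/s
Re = VD/ν = 2.445·0.270/4.63×10^-7 = 1.43×10^6 → turbulent
ε/D = 1.0/270 = 0.00370
Swamee-Jain: f = 0.02792
h_f = f(L/D)V²/(2g) = 0.02792·(2460/0.270)·2.445²/(2·9.81) = 77.52 m

h_f ≈ 77.5 m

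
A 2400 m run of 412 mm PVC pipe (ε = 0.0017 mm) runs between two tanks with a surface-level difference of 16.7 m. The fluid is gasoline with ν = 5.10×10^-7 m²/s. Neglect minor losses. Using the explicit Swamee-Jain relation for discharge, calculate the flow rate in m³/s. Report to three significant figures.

Q ≈ 0.307 m³/s

Swamee-Jain (Type II): Q = -0.965·√(gD⁵h_f/L)·ln[ε/(3.7D) + √(3.17ν²L/(gD³h_f))]
√(gD⁵h_f/L) = √(9.81·0.412⁵·16.7/2400) = 0.02847
ε/(3.7D) = 1.12×10^-6; √(3.17ν²L/(gD³h_f)) = 1.31×10^-5
Q = -0.965·0.02847·ln(1.426×10^-5) = 0.3065 m³/s
Check: V = 2.30 m/s, Re = 1.86×10^6, f = 0.01064, h_f = 16.7 m ≈ 16.7 m ✓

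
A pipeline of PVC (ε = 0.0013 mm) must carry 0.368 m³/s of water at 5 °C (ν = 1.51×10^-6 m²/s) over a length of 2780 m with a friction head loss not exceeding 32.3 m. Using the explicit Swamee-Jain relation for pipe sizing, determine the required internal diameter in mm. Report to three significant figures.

Swamee-Jain (Type III): D = 0.66·[ε^1.25·(LQ²/(gh_f))^4.75 + ν·Q^9.4·(L/(gh_f))^5.2]^0.04
LQ²/(gh_f) = 1.188; L/(gh_f) = 8.774
Term 1 = ε^1.25·(…)^4.75 = 9.96×10^-8; Term 2 = ν·Q^9.4·(…)^5.2 = 1.01×10^-5
D = 0.66·(9.96×10^-8 + 1.01×10^-5)^0.04 = 0.4167 m = 417 mm
Check: V = 2.70 m/s, Re = 7.45×10^5, f = 0.01227, h_f = 30.4 m ≈ 32.3 m ✓

D ≈ 417 mm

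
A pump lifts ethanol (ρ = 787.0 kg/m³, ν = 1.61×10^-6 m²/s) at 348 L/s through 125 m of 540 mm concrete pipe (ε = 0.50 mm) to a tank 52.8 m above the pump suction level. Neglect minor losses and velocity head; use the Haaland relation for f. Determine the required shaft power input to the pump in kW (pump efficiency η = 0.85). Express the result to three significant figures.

V = 4Q/(πD²) = 1.520 m/s; Re = 5.10×10^5; ε/D = 9.26×10^-4; f = 0.01985
h_f = f(L/D)V²/2g = 0.5408 m
Total head H = z + h_f = 52.8 + 0.5408 = 53.34 m
P_hyd = ρgQH = 787.0·9.81·0.348·53.34 = 143.3 kW
P_shaft = P_hyd/η = 143.3/0.85 = 168.6 kW

P_shaft ≈ 169 kW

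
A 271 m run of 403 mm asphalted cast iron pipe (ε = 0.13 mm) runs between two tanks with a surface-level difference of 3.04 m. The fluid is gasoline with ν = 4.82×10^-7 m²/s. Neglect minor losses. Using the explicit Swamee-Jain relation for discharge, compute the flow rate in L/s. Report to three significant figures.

Swamee-Jain (Type II): Q = -0.965·√(gD⁵h_f/L)·ln[ε/(3.7D) + √(3.17ν²L/(gD³h_f))]
√(gD⁵h_f/L) = √(9.81·0.403⁵·3.04/271) = 0.03420
ε/(3.7D) = 8.72×10^-5; √(3.17ν²L/(gD³h_f)) = 1.01×10^-5
Q = -0.965·0.03420·ln(9.730×10^-5) = 0.3049 m³/s
Check: V = 2.39 m/s, Re = 2.00×10^6, f = 0.01561, h_f = 3.06 m ≈ 3.04 m ✓

Q ≈ 305 L/s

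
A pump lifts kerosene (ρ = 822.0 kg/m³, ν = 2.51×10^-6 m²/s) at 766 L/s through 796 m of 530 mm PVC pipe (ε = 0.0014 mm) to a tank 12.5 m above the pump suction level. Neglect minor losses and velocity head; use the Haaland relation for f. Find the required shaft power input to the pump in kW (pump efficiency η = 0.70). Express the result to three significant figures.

P_shaft ≈ 210 kW

V = 4Q/(πD²) = 3.472 m/s; Re = 7.33×10^5; ε/D = 2.64×10^-6; f = 0.01225
h_f = f(L/D)V²/2g = 11.30 m
Total head H = z + h_f = 12.5 + 11.30 = 23.80 m
P_hyd = ρgQH = 822.0·9.81·0.766·23.80 = 147.0 kW
P_shaft = P_hyd/η = 147.0/0.70 = 210.1 kW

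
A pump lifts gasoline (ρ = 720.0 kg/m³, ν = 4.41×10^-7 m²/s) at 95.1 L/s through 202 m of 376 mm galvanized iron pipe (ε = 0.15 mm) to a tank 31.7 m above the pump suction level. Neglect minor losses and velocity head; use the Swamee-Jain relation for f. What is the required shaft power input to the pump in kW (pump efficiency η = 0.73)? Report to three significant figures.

P_shaft ≈ 29.5 kW

V = 4Q/(πD²) = 0.8565 m/s; Re = 7.30×10^5; ε/D = 3.99×10^-4; f = 0.01678
h_f = f(L/D)V²/2g = 0.3371 m
Total head H = z + h_f = 31.7 + 0.3371 = 32.04 m
P_hyd = ρgQH = 720.0·9.81·0.0951·32.04 = 21.52 kW
P_shaft = P_hyd/η = 21.52/0.73 = 29.48 kW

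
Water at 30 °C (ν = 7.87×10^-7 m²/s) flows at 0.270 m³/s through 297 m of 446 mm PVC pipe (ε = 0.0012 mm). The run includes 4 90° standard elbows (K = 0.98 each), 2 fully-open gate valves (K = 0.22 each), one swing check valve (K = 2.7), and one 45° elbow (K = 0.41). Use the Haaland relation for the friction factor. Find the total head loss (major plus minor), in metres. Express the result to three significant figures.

H_L ≈ 2.32 m

V = 4Q/(πD²) = 1.728 m/s; V²/2g = 0.1522 m
Re = 9.79×10^5, ε/D = 2.69×10^-6 → f = 0.01167 (Haaland)
Major: h_f = f(L/D)·V²/2g = 0.01167·665.9·0.1522 = 1.183 m
Minor: ΣK = 7.47; h_m = ΣK·V²/2g = 1.137 m
Total H_L = 1.183 + 1.137 = 2.320 m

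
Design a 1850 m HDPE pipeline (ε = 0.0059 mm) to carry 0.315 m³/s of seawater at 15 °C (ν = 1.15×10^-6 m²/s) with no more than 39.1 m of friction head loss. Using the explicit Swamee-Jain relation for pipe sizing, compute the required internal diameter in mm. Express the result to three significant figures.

D ≈ 345 mm

Swamee-Jain (Type III): D = 0.66·[ε^1.25·(LQ²/(gh_f))^4.75 + ν·Q^9.4·(L/(gh_f))^5.2]^0.04
LQ²/(gh_f) = 0.4786; L/(gh_f) = 4.823
Term 1 = ε^1.25·(…)^4.75 = 8.78×10^-9; Term 2 = ν·Q^9.4·(…)^5.2 = 7.91×10^-8
D = 0.66·(8.78×10^-9 + 7.91×10^-8)^0.04 = 0.3446 m = 345 mm
Check: V = 3.38 m/s, Re = 1.01×10^6, f = 0.01200, h_f = 37.5 m ≈ 39.1 m ✓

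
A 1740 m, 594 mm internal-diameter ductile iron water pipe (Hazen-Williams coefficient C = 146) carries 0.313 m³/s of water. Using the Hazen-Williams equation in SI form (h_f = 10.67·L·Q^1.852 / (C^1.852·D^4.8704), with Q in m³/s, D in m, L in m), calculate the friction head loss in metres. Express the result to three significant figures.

h_f = 10.67·1740·0.313^1.852 / (146^1.852·0.594^4.8704) = 2.678 m

h_f ≈ 2.68 m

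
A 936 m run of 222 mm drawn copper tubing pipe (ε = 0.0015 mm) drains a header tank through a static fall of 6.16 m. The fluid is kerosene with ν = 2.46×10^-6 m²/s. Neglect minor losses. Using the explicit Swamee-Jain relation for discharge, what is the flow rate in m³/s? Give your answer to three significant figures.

Q ≈ 0.0495 m³/s

Swamee-Jain (Type II): Q = -0.965·√(gD⁵h_f/L)·ln[ε/(3.7D) + √(3.17ν²L/(gD³h_f))]
√(gD⁵h_f/L) = √(9.81·0.222⁵·6.16/936) = 0.005900
ε/(3.7D) = 1.83×10^-6; √(3.17ν²L/(gD³h_f)) = 1.65×10^-4
Q = -0.965·0.005900·ln(1.666×10^-4) = 0.04953 m³/s
Check: V = 1.28 m/s, Re = 1.15×10^5, f = 0.01738, h_f = 6.12 m ≈ 6.16 m ✓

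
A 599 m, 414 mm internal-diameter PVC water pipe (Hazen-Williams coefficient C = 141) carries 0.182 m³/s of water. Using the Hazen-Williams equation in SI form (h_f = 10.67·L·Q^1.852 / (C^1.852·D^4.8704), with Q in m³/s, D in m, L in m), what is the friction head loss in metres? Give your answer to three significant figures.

h_f ≈ 2.09 m

h_f = 10.67·599·0.182^1.852 / (141^1.852·0.414^4.8704) = 2.091 m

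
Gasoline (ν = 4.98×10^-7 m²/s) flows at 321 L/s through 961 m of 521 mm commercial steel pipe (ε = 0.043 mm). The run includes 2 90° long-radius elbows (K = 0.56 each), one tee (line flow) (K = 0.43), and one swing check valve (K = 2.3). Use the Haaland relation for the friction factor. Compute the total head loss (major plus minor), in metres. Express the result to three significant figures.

H_L ≈ 3.13 m

V = 4Q/(πD²) = 1.506 m/s; V²/2g = 0.1156 m
Re = 1.58×10^6, ε/D = 8.25×10^-5 → f = 0.01260 (Haaland)
Major: h_f = f(L/D)·V²/2g = 0.01260·1845·0.1156 = 2.686 m
Minor: ΣK = 3.85; h_m = ΣK·V²/2g = 0.4449 m
Total H_L = 2.686 + 0.4449 = 3.131 m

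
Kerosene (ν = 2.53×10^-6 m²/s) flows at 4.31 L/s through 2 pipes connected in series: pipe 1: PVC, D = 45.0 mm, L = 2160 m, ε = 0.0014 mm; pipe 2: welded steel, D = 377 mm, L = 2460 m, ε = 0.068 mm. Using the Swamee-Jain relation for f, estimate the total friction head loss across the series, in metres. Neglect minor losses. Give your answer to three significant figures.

H ≈ 378 m

Pipe 1: V = 2.710 m/s, Re = 4.82×10^4, ε/D = 3.11×10^-5, f = 0.02106, h_1 = f(L/D)V²/2g = 378.4 m
Pipe 2: V = 0.03861 m/s, Re = 5750, ε/D = 1.80×10^-4, f = 0.03653, h_2 = f(L/D)V²/2g = 0.01811 m
Series → Q common, losses add: H = Σh = 378.4 m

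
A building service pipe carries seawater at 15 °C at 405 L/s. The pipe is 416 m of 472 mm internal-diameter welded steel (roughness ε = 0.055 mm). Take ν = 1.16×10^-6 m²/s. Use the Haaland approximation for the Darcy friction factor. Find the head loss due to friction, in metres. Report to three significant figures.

h_f ≈ 3.28 m

V = 4Q/(πD²) = 4·0.405/(π·0.472²) = 2.315 m/s
Re = VD/ν = 2.315·0.472/1.16×10^-6 = 9.42×10^5 → turbulent
ε/D = 0.055/472 = 1.17×10^-4
Haaland: f = 0.01362
h_f = f(L/D)V²/(2g) = 0.01362·(416/0.472)·2.315²/(2·9.81) = 3.279 m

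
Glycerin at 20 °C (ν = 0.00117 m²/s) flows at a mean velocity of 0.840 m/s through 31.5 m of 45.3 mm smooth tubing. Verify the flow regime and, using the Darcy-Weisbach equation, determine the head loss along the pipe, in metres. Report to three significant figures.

Re = VD/ν = 0.840·0.04530/0.00117 = 32.5 → laminar (Re < 2300)
f = 64/Re = 1.968
h_f = f(L/D)V²/(2g) = 1.968·(31.5/0.04530)·0.840²/(2·9.81) = 49.21 m

h_f ≈ 49.2 m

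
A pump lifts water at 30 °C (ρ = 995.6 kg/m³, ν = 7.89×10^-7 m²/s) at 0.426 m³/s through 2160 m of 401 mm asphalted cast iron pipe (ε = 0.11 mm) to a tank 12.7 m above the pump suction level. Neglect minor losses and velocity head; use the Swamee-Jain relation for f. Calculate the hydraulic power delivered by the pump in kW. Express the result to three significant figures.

V = 4Q/(πD²) = 3.373 m/s; Re = 1.71×10^6; ε/D = 2.74×10^-4; f = 0.01521
h_f = f(L/D)V²/2g = 47.50 m
Total head H = z + h_f = 12.7 + 47.50 = 60.20 m
P_hyd = ρgQH = 995.6·9.81·0.426·60.20 = 250.5 kW

P_hyd ≈ 250 kW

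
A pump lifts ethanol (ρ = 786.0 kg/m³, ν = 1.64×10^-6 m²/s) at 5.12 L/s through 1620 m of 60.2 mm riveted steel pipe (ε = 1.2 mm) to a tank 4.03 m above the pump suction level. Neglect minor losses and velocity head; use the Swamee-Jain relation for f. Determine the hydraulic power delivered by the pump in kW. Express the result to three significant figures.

V = 4Q/(πD²) = 1.799 m/s; Re = 6.60×10^4; ε/D = 0.0199; f = 0.04948
h_f = f(L/D)V²/2g = 219.6 m
Total head H = z + h_f = 4.03 + 219.6 = 223.6 m
P_hyd = ρgQH = 786.0·9.81·0.00512·223.6 = 8.828 kW

P_hyd ≈ 8.83 kW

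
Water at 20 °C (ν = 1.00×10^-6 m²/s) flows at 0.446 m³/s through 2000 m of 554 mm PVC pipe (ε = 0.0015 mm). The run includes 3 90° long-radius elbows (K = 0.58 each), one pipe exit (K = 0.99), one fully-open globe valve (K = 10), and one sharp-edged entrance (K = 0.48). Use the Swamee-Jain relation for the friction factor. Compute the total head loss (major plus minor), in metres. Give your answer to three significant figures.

V = 4Q/(πD²) = 1.850 m/s; V²/2g = 0.1745 m
Re = 1.03×10^6, ε/D = 2.71×10^-6 → f = 0.01163 (Swamee-Jain)
Major: h_f = f(L/D)·V²/2g = 0.01163·3610·0.1745 = 7.325 m
Minor: ΣK = 13.2; h_m = ΣK·V²/2g = 2.305 m
Total H_L = 7.325 + 2.305 = 9.630 m

H_L ≈ 9.63 m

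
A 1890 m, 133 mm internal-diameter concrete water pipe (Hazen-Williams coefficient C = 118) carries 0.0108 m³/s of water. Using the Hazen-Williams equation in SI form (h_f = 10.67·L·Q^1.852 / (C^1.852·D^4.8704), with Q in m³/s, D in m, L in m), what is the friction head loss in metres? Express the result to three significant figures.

h_f ≈ 12.4 m

h_f = 10.67·1890·0.0108^1.852 / (118^1.852·0.133^4.8704) = 12.38 m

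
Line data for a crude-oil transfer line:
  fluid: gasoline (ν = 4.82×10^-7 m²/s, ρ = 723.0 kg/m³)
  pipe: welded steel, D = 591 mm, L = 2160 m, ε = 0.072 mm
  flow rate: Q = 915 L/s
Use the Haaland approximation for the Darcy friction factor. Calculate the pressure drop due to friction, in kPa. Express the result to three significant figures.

Δp ≈ 188 kPa

V = 4Q/(πD²) = 4·0.915/(π·0.591²) = 3.335 m/s
Re = VD/ν = 3.335·0.591/4.82×10^-7 = 4.09×10^6 → turbulent
ε/D = 0.072/591 = 1.22×10^-4
Haaland: f = 0.01280
h_f = f(L/D)V²/(2g) = 0.01280·(2160/0.591)·3.335²/(2·9.81) = 26.52 m
Δp = ρg·h_f = 723.0·9.81·26.52 = 188.1 kPa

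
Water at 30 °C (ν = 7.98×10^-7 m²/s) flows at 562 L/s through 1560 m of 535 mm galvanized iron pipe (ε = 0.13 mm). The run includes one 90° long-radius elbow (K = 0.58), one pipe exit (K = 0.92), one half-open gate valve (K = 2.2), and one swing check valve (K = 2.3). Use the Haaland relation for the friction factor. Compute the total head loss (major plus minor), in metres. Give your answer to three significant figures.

H_L ≈ 15.6 m

V = 4Q/(πD²) = 2.500 m/s; V²/2g = 0.3186 m
Re = 1.68×10^6, ε/D = 2.43×10^-4 → f = 0.01477 (Haaland)
Major: h_f = f(L/D)·V²/2g = 0.01477·2916·0.3186 = 13.72 m
Minor: ΣK = 6.00; h_m = ΣK·V²/2g = 1.911 m
Total H_L = 13.72 + 1.911 = 15.64 m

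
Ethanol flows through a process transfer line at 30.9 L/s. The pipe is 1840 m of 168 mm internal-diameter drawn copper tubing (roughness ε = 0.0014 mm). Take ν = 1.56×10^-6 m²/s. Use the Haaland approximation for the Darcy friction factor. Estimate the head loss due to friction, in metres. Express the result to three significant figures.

V = 4Q/(πD²) = 4·0.0309/(π·0.168²) = 1.394 m/s
Re = VD/ν = 1.394·0.168/1.56×10^-6 = 1.50×10^5 → turbulent
ε/D = 0.0014/168 = 8.33×10^-6
Haaland: f = 0.01644
h_f = f(L/D)V²/(2g) = 0.01644·(1840/0.168)·1.394²/(2·9.81) = 17.84 m

h_f ≈ 17.8 m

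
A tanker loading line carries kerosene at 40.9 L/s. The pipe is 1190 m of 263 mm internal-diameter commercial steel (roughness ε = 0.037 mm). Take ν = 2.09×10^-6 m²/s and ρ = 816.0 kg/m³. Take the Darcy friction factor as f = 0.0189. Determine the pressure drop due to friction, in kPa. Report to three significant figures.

Δp ≈ 19.8 kPa

V = 4Q/(πD²) = 4·0.0409/(π·0.263²) = 0.7529 m/s
h_f = f(L/D)V²/(2g) = 0.01890·(1190/0.263)·0.7529²/(2·9.81) = 2.471 m
Δp = ρg·h_f = 816.0·9.81·2.471 = 19.78 kPa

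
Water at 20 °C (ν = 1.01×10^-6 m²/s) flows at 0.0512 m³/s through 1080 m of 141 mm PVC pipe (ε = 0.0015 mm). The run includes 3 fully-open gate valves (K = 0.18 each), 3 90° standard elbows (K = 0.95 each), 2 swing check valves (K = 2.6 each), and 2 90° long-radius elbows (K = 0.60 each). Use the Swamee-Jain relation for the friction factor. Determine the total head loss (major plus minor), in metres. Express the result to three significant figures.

H_L ≈ 61.9 m

V = 4Q/(πD²) = 3.279 m/s; V²/2g = 0.5480 m
Re = 4.58×10^5, ε/D = 1.06×10^-5 → f = 0.01346 (Swamee-Jain)
Major: h_f = f(L/D)·V²/2g = 0.01346·7660·0.5480 = 56.51 m
Minor: ΣK = 9.79; h_m = ΣK·V²/2g = 5.365 m
Total H_L = 56.51 + 5.365 = 61.87 m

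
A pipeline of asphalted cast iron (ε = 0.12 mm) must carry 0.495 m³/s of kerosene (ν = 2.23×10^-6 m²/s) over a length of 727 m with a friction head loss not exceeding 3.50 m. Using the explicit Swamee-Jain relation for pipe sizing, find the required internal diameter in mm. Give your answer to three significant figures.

Swamee-Jain (Type III): D = 0.66·[ε^1.25·(LQ²/(gh_f))^4.75 + ν·Q^9.4·(L/(gh_f))^5.2]^0.04
LQ²/(gh_f) = 5.188; L/(gh_f) = 21.17
Term 1 = ε^1.25·(…)^4.75 = 0.0313; Term 2 = ν·Q^9.4·(…)^5.2 = 0.0235
D = 0.66·(0.0313 + 0.0235)^0.04 = 0.5876 m = 588 mm
Check: V = 1.83 m/s, Re = 4.81×10^5, f = 0.01560, h_f = 3.28 m ≈ 3.50 m ✓

D ≈ 588 mm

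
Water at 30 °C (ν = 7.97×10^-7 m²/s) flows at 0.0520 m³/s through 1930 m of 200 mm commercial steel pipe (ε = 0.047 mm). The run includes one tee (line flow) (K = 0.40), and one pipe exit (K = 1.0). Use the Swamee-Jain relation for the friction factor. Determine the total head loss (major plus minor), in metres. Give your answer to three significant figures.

V = 4Q/(πD²) = 1.655 m/s; V²/2g = 0.1396 m
Re = 4.15×10^5, ε/D = 2.35×10^-4 → f = 0.01608 (Swamee-Jain)
Major: h_f = f(L/D)·V²/2g = 0.01608·9650·0.1396 = 21.66 m
Minor: ΣK = 1.40; h_m = ΣK·V²/2g = 0.1955 m
Total H_L = 21.66 + 0.1955 = 21.86 m

H_L ≈ 21.9 m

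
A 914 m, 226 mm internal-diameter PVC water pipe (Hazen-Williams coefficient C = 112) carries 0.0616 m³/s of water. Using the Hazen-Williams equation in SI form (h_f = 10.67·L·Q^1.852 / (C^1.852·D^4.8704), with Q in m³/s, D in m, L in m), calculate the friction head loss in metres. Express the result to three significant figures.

h_f ≈ 12.5 m

h_f = 10.67·914·0.0616^1.852 / (112^1.852·0.226^4.8704) = 12.53 m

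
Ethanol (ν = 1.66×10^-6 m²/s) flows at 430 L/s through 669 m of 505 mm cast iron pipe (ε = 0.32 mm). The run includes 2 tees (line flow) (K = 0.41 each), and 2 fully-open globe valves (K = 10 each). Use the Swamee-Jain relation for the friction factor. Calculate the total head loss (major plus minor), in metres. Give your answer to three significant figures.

V = 4Q/(πD²) = 2.147 m/s; V²/2g = 0.2349 m
Re = 6.53×10^5, ε/D = 6.34×10^-4 → f = 0.01837 (Swamee-Jain)
Major: h_f = f(L/D)·V²/2g = 0.01837·1325·0.2349 = 5.718 m
Minor: ΣK = 20.8; h_m = ΣK·V²/2g = 4.891 m
Total H_L = 5.718 + 4.891 = 10.61 m

H_L ≈ 10.6 m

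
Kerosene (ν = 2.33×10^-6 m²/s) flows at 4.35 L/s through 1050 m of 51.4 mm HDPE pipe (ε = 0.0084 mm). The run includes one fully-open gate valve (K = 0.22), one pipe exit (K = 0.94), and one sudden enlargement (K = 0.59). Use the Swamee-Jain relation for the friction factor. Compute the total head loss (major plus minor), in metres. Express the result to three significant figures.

H_L ≈ 99.9 m

V = 4Q/(πD²) = 2.096 m/s; V²/2g = 0.2240 m
Re = 4.62×10^4, ε/D = 1.63×10^-4 → f = 0.02176 (Swamee-Jain)
Major: h_f = f(L/D)·V²/2g = 0.02176·20428·0.2240 = 99.55 m
Minor: ΣK = 1.75; h_m = ΣK·V²/2g = 0.3920 m
Total H_L = 99.55 + 0.3920 = 99.95 m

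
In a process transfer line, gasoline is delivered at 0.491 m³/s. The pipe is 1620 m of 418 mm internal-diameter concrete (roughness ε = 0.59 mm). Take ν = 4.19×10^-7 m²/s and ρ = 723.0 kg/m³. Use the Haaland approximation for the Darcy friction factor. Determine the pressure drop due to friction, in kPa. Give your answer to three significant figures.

Δp ≈ 386 kPa

V = 4Q/(πD²) = 4·0.491/(π·0.418²) = 3.578 m/s
Re = VD/ν = 3.578·0.418/4.19×10^-7 = 3.57×10^6 → turbulent
ε/D = 0.59/418 = 0.00141
Haaland: f = 0.02149
h_f = f(L/D)V²/(2g) = 0.02149·(1620/0.418)·3.578²/(2·9.81) = 54.36 m
Δp = ρg·h_f = 723.0·9.81·54.36 = 385.5 kPa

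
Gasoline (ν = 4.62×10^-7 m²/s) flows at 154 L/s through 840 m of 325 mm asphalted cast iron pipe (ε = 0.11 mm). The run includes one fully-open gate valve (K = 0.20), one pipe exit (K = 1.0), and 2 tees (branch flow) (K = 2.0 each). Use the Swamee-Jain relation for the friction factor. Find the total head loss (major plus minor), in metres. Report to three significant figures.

V = 4Q/(πD²) = 1.856 m/s; V²/2g = 0.1756 m
Re = 1.31×10^6, ε/D = 3.38×10^-4 → f = 0.01594 (Swamee-Jain)
Major: h_f = f(L/D)·V²/2g = 0.01594·2585·0.1756 = 7.234 m
Minor: ΣK = 5.20; h_m = ΣK·V²/2g = 0.9133 m
Total H_L = 7.234 + 0.9133 = 8.148 m

H_L ≈ 8.15 m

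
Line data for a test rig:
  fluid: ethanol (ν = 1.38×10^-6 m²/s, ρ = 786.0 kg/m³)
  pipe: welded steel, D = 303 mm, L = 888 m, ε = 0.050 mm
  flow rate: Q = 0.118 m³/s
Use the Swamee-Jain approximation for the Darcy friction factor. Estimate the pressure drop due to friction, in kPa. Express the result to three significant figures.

V = 4Q/(πD²) = 4·0.118/(π·0.303²) = 1.636 m/s
Re = VD/ν = 1.636·0.303/1.38×10^-6 = 3.59×10^5 → turbulent
ε/D = 0.050/303 = 1.65×10^-4
Swamee-Jain: f = 0.01569
h_f = f(L/D)V²/(2g) = 0.01569·(888/0.303)·1.636²/(2·9.81) = 6.277 m
Δp = ρg·h_f = 786.0·9.81·6.277 = 48.40 kPa

Δp ≈ 48.4 kPa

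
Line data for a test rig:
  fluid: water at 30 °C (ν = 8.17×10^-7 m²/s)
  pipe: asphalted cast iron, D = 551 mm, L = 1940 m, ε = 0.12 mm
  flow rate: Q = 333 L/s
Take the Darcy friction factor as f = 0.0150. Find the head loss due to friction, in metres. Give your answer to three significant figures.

V = 4Q/(πD²) = 4·0.333/(π·0.551²) = 1.397 m/s
h_f = f(L/D)V²/(2g) = 0.01500·(1940/0.551)·1.397²/(2·9.81) = 5.250 m

h_f ≈ 5.25 m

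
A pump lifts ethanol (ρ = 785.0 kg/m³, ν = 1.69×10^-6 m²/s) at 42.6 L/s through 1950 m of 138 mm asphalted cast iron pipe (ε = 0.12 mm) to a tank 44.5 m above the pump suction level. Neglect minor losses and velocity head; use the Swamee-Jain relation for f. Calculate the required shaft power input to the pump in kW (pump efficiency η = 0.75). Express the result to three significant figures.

P_shaft ≈ 71.8 kW

V = 4Q/(πD²) = 2.848 m/s; Re = 2.33×10^5; ε/D = 8.70×10^-4; f = 0.02047
h_f = f(L/D)V²/2g = 119.6 m
Total head H = z + h_f = 44.5 + 119.6 = 164.1 m
P_hyd = ρgQH = 785.0·9.81·0.0426·164.1 = 53.83 kW
P_shaft = P_hyd/η = 53.83/0.75 = 71.77 kW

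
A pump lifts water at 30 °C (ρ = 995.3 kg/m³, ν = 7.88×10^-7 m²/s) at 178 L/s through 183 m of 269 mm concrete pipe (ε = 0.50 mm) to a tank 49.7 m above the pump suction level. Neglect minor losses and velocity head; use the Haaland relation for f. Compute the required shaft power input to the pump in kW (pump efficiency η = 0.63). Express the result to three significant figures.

V = 4Q/(πD²) = 3.132 m/s; Re = 1.07×10^6; ε/D = 0.00186; f = 0.02318
h_f = f(L/D)V²/2g = 7.883 m
Total head H = z + h_f = 49.7 + 7.883 = 57.58 m
P_hyd = ρgQH = 995.3·9.81·0.178·57.58 = 100.1 kW
P_shaft = P_hyd/η = 100.1/0.63 = 158.9 kW

P_shaft ≈ 159 kW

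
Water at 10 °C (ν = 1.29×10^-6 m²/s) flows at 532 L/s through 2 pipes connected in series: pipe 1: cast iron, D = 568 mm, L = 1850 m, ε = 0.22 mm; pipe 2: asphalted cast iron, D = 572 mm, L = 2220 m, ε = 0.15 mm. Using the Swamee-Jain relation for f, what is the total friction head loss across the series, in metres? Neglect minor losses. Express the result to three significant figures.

Pipe 1: V = 2.100 m/s, Re = 9.24×10^5, ε/D = 3.87×10^-4, f = 0.01653, h_1 = f(L/D)V²/2g = 12.10 m
Pipe 2: V = 2.070 m/s, Re = 9.18×10^5, ε/D = 2.62×10^-4, f = 0.01547, h_2 = f(L/D)V²/2g = 13.12 m
Series → Q common, losses add: H = Σh = 25.22 m

H ≈ 25.2 m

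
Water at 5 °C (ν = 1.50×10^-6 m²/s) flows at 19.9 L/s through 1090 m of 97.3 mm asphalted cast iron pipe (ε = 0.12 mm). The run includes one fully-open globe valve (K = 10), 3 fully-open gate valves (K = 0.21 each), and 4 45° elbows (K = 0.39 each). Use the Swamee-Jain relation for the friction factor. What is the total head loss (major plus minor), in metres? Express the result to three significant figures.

V = 4Q/(πD²) = 2.676 m/s; V²/2g = 0.3651 m
Re = 1.74×10^5, ε/D = 0.00123 → f = 0.02224 (Swamee-Jain)
Major: h_f = f(L/D)·V²/2g = 0.02224·11202·0.3651 = 90.95 m
Minor: ΣK = 12.2; h_m = ΣK·V²/2g = 4.450 m
Total H_L = 90.95 + 4.450 = 95.40 m

H_L ≈ 95.4 m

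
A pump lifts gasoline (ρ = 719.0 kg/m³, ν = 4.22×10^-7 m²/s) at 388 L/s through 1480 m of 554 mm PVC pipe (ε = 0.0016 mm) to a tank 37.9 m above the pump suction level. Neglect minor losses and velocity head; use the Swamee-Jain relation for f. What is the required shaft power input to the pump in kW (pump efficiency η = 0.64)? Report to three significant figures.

V = 4Q/(πD²) = 1.610 m/s; Re = 2.11×10^6; ε/D = 2.89×10^-6; f = 0.01039
h_f = f(L/D)V²/2g = 3.665 m
Total head H = z + h_f = 37.9 + 3.665 = 41.57 m
P_hyd = ρgQH = 719.0·9.81·0.388·41.57 = 113.8 kW
P_shaft = P_hyd/η = 113.8/0.64 = 177.7 kW

P_shaft ≈ 178 kW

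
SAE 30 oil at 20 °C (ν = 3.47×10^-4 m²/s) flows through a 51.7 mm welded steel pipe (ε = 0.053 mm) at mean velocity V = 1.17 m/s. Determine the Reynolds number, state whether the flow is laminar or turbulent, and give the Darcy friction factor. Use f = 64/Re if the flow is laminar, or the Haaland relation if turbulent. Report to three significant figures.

Re = VD/ν = 1.170·0.0517/3.47×10^-4 = 174
Re < 2300 → laminar → f = 64/Re = 0.3671

Re ≈ 174; laminar; f = 64/Re ≈ 0.367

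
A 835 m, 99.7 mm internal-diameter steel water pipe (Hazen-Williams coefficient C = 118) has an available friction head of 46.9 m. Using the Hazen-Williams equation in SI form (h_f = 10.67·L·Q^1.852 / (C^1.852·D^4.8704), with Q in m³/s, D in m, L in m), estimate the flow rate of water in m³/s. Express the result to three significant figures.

Q ≈ 0.0162 m³/s

Rearranging: Q = [h_f·C^1.852·D^4.8704 / (10.67·L)]^(1/1.852)
Q = [46.9·118^1.852·0.0997^4.8704 / (10.67·835)]^0.540 = 0.01615 m³/s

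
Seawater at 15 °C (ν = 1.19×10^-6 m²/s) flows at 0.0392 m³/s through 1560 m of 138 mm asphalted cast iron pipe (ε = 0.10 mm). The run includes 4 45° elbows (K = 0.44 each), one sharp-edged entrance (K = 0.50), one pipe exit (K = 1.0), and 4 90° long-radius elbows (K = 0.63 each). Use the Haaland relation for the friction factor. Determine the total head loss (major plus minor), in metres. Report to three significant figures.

V = 4Q/(πD²) = 2.621 m/s; V²/2g = 0.3501 m
Re = 3.04×10^5, ε/D = 7.25×10^-4 → f = 0.01926 (Haaland)
Major: h_f = f(L/D)·V²/2g = 0.01926·11304·0.3501 = 76.22 m
Minor: ΣK = 5.78; h_m = ΣK·V²/2g = 2.024 m
Total H_L = 76.22 + 2.024 = 78.24 m

H_L ≈ 78.2 m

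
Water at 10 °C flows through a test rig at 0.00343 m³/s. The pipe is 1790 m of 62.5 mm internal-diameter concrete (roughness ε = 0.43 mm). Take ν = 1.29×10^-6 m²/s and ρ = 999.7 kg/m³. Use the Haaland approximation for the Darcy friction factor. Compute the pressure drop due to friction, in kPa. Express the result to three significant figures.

V = 4Q/(πD²) = 4·0.00343/(π·0.0625²) = 1.118 m/s
Re = VD/ν = 1.118·0.0625/1.29×10^-6 = 5.42×10^4 → turbulent
ε/D = 0.43/62.5 = 0.00688
Haaland: f = 0.03487
h_f = f(L/D)V²/(2g) = 0.03487·(1790/0.0625)·1.118²/(2·9.81) = 63.61 m
Δp = ρg·h_f = 999.7·9.81·63.61 = 623.9 kPa

Δp ≈ 624 kPa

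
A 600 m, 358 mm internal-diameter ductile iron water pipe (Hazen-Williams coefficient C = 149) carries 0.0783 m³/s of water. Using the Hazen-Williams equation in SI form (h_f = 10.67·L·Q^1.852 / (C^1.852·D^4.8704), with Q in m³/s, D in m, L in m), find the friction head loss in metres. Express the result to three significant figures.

h_f ≈ 0.805 m

h_f = 10.67·600·0.0783^1.852 / (149^1.852·0.358^4.8704) = 0.8046 m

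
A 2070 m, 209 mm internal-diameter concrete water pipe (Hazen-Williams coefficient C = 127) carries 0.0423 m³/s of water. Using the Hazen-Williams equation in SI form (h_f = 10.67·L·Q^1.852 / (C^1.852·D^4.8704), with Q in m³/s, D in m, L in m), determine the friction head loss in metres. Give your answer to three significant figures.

h_f = 10.67·2070·0.0423^1.852 / (127^1.852·0.209^4.8704) = 16.41 m

h_f ≈ 16.4 m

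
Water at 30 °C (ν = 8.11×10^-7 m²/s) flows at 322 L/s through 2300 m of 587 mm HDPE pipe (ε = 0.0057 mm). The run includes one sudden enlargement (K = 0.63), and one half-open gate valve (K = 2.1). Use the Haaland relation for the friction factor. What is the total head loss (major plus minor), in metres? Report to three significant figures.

H_L ≈ 3.60 m

V = 4Q/(πD²) = 1.190 m/s; V²/2g = 0.07216 m
Re = 8.61×10^5, ε/D = 9.71×10^-6 → f = 0.01204 (Haaland)
Major: h_f = f(L/D)·V²/2g = 0.01204·3918·0.07216 = 3.404 m
Minor: ΣK = 2.73; h_m = ΣK·V²/2g = 0.1970 m
Total H_L = 3.404 + 0.1970 = 3.601 m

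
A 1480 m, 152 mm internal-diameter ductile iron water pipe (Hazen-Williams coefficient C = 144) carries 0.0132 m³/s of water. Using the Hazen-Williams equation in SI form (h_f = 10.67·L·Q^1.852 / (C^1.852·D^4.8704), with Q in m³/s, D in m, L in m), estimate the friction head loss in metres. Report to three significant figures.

h_f ≈ 5.07 m

h_f = 10.67·1480·0.0132^1.852 / (144^1.852·0.152^4.8704) = 5.072 m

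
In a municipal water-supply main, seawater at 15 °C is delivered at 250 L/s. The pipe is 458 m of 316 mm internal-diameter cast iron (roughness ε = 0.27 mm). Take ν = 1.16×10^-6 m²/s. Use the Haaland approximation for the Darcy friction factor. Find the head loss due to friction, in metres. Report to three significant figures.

h_f ≈ 14.5 m

V = 4Q/(πD²) = 4·0.250/(π·0.316²) = 3.188 m/s
Re = VD/ν = 3.188·0.316/1.16×10^-6 = 8.68×10^5 → turbulent
ε/D = 0.27/316 = 8.54×10^-4
Haaland: f = 0.01928
h_f = f(L/D)V²/(2g) = 0.01928·(458/0.316)·3.188²/(2·9.81) = 14.48 m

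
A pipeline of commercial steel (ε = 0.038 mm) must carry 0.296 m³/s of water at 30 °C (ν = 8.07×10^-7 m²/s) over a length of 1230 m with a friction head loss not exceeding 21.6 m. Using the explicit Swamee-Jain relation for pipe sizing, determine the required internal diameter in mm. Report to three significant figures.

D ≈ 356 mm

Swamee-Jain (Type III): D = 0.66·[ε^1.25·(LQ²/(gh_f))^4.75 + ν·Q^9.4·(L/(gh_f))^5.2]^0.04
LQ²/(gh_f) = 0.5086; L/(gh_f) = 5.805
Term 1 = ε^1.25·(…)^4.75 = 1.20×10^-7; Term 2 = ν·Q^9.4·(…)^5.2 = 8.10×10^-8
D = 0.66·(1.20×10^-7 + 8.10×10^-8)^0.04 = 0.3562 m = 356 mm
Check: V = 2.97 m/s, Re = 1.31×10^6, f = 0.01333, h_f = 20.7 m ≈ 21.6 m ✓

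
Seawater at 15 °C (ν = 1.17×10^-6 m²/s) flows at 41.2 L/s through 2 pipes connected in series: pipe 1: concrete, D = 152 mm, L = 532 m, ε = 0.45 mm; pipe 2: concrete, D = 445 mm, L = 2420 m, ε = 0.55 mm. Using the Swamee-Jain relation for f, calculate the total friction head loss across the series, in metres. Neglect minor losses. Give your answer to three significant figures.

Pipe 1: V = 2.270 m/s, Re = 2.95×10^5, ε/D = 0.00296, f = 0.02668, h_1 = f(L/D)V²/2g = 24.54 m
Pipe 2: V = 0.2649 m/s, Re = 1.01×10^5, ε/D = 0.00124, f = 0.02311, h_2 = f(L/D)V²/2g = 0.4496 m
Series → Q common, losses add: H = Σh = 24.98 m

H ≈ 25.0 m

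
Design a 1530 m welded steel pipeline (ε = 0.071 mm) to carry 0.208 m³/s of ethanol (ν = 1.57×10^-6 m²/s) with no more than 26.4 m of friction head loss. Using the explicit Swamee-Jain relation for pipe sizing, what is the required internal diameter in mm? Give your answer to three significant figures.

D ≈ 322 mm

Swamee-Jain (Type III): D = 0.66·[ε^1.25·(LQ²/(gh_f))^4.75 + ν·Q^9.4·(L/(gh_f))^5.2]^0.04
LQ²/(gh_f) = 0.2556; L/(gh_f) = 5.908
Term 1 = ε^1.25·(…)^4.75 = 1.00×10^-8; Term 2 = ν·Q^9.4·(…)^5.2 = 6.27×10^-9
D = 0.66·(1.00×10^-8 + 6.27×10^-9)^0.04 = 0.3221 m = 322 mm
Check: V = 2.55 m/s, Re = 5.24×10^5, f = 0.01564, h_f = 24.7 m ≈ 26.4 m ✓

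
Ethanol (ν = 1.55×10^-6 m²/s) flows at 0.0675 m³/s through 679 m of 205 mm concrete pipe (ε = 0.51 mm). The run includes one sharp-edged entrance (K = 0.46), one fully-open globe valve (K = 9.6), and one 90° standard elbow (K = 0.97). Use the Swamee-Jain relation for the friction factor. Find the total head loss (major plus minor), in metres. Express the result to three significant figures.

V = 4Q/(πD²) = 2.045 m/s; V²/2g = 0.2132 m
Re = 2.70×10^5, ε/D = 0.00249 → f = 0.02557 (Swamee-Jain)
Major: h_f = f(L/D)·V²/2g = 0.02557·3312·0.2132 = 18.05 m
Minor: ΣK = 11.0; h_m = ΣK·V²/2g = 2.351 m
Total H_L = 18.05 + 2.351 = 20.40 m

H_L ≈ 20.4 m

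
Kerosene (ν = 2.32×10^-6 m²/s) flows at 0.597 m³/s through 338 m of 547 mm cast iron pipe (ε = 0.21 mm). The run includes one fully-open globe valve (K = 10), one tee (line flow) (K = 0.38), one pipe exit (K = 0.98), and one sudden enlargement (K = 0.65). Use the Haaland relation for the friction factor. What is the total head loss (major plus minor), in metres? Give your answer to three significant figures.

V = 4Q/(πD²) = 2.540 m/s; V²/2g = 0.3289 m
Re = 5.99×10^5, ε/D = 3.84×10^-4 → f = 0.01664 (Haaland)
Major: h_f = f(L/D)·V²/2g = 0.01664·617.9·0.3289 = 3.382 m
Minor: ΣK = 12.0; h_m = ΣK·V²/2g = 3.951 m
Total H_L = 3.382 + 3.951 = 7.333 m

H_L ≈ 7.33 m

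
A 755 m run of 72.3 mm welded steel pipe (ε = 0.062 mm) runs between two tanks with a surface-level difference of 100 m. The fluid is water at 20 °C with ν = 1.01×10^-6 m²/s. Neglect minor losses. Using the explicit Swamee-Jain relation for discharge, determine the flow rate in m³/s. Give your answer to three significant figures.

Q ≈ 0.0125 m³/s

Swamee-Jain (Type II): Q = -0.965·√(gD⁵h_f/L)·ln[ε/(3.7D) + √(3.17ν²L/(gD³h_f))]
√(gD⁵h_f/L) = √(9.81·0.0723⁵·100/755) = 0.001602
ε/(3.7D) = 2.32×10^-4; √(3.17ν²L/(gD³h_f)) = 8.11×10^-5
Q = -0.965·0.001602·ln(3.129×10^-4) = 0.01248 m³/s
Check: V = 3.04 m/s, Re = 2.18×10^5, f = 0.02050, h_f = 101 m ≈ 100 m ✓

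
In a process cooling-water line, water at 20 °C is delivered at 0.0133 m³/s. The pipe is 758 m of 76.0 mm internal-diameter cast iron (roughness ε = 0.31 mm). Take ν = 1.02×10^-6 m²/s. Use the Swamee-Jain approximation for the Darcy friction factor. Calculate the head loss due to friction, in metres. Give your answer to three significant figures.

V = 4Q/(πD²) = 4·0.0133/(π·0.0760²) = 2.932 m/s
Re = VD/ν = 2.932·0.0760/1.02×10^-6 = 2.18×10^5 → turbulent
ε/D = 0.31/76.0 = 0.00408
Swamee-Jain: f = 0.02925
h_f = f(L/D)V²/(2g) = 0.02925·(758/0.0760)·2.932²/(2·9.81) = 127.8 m

h_f ≈ 128 m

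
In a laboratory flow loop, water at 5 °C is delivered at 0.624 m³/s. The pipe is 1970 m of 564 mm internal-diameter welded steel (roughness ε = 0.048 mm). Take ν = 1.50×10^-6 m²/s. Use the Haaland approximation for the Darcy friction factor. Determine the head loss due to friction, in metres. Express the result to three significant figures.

V = 4Q/(πD²) = 4·0.624/(π·0.564²) = 2.498 m/s
Re = VD/ν = 2.498·0.564/1.50×10^-6 = 9.39×10^5 → turbulent
ε/D = 0.048/564 = 8.51×10^-5
Haaland: f = 0.01318
h_f = f(L/D)V²/(2g) = 0.01318·(1970/0.564)·2.498²/(2·9.81) = 14.63 m

h_f ≈ 14.6 m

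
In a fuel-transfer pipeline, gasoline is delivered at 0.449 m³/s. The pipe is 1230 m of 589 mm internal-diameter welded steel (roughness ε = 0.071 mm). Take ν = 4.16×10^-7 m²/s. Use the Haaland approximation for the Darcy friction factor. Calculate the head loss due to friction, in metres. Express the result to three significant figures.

h_f ≈ 3.76 m

V = 4Q/(πD²) = 4·0.449/(π·0.589²) = 1.648 m/s
Re = VD/ν = 1.648·0.589/4.16×10^-7 = 2.33×10^6 → turbulent
ε/D = 0.071/589 = 1.21×10^-4
Haaland: f = 0.01300
h_f = f(L/D)V²/(2g) = 0.01300·(1230/0.589)·1.648²/(2·9.81) = 3.758 m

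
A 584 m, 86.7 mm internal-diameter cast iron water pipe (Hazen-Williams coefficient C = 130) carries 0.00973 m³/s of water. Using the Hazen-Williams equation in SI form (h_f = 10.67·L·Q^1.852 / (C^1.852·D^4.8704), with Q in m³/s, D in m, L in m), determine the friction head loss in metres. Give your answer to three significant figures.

h_f = 10.67·584·0.00973^1.852 / (130^1.852·0.0867^4.8704) = 21.17 m

h_f ≈ 21.2 m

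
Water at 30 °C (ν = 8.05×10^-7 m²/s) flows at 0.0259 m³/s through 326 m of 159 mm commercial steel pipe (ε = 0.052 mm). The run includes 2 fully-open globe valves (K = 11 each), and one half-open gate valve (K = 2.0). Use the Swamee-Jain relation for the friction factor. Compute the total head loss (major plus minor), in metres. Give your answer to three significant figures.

H_L ≈ 5.19 m

V = 4Q/(πD²) = 1.304 m/s; V²/2g = 0.08672 m
Re = 2.58×10^5, ε/D = 3.27×10^-4 → f = 0.01749 (Swamee-Jain)
Major: h_f = f(L/D)·V²/2g = 0.01749·2050·0.08672 = 3.111 m
Minor: ΣK = 24.0; h_m = ΣK·V²/2g = 2.081 m
Total H_L = 3.111 + 2.081 = 5.192 m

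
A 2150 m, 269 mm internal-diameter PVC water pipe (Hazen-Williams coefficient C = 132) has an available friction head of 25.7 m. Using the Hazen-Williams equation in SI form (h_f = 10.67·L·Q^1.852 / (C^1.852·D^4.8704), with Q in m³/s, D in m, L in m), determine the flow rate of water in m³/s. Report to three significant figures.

Rearranging: Q = [h_f·C^1.852·D^4.8704 / (10.67·L)]^(1/1.852)
Q = [25.7·132^1.852·0.269^4.8704 / (10.67·2150)]^0.540 = 0.1066 m³/s

Q ≈ 0.107 m³/s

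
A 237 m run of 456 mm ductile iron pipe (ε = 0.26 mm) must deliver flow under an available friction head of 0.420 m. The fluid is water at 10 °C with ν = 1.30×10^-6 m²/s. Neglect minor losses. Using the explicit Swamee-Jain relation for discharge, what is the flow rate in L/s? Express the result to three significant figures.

Q ≈ 151 L/s

Swamee-Jain (Type II): Q = -0.965·√(gD⁵h_f/L)·ln[ε/(3.7D) + √(3.17ν²L/(gD³h_f))]
√(gD⁵h_f/L) = √(9.81·0.456⁵·0.420/237) = 0.01851
ε/(3.7D) = 1.54×10^-4; √(3.17ν²L/(gD³h_f)) = 5.70×10^-5
Q = -0.965·0.01851·ln(2.111×10^-4) = 0.1512 m³/s
Check: V = 0.926 m/s, Re = 3.25×10^5, f = 0.01863, h_f = 0.423 m ≈ 0.420 m ✓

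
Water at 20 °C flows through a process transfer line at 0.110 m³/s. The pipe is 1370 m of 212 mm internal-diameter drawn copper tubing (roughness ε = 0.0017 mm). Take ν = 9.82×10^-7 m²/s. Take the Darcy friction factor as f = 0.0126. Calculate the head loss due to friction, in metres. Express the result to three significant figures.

h_f ≈ 40.3 m

V = 4Q/(πD²) = 4·0.110/(π·0.212²) = 3.116 m/s
h_f = f(L/D)V²/(2g) = 0.01260·(1370/0.212)·3.116²/(2·9.81) = 40.30 m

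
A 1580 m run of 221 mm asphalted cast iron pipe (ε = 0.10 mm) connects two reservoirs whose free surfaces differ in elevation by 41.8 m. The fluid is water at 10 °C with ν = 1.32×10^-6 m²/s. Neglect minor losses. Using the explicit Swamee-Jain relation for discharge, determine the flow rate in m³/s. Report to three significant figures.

Q ≈ 0.0982 m³/s

Swamee-Jain (Type II): Q = -0.965·√(gD⁵h_f/L)·ln[ε/(3.7D) + √(3.17ν²L/(gD³h_f))]
√(gD⁵h_f/L) = √(9.81·0.221⁵·41.8/1580) = 0.01170
ε/(3.7D) = 1.22×10^-4; √(3.17ν²L/(gD³h_f)) = 4.44×10^-5
Q = -0.965·0.01170·ln(1.667×10^-4) = 0.09819 m³/s
Check: V = 2.56 m/s, Re = 4.29×10^5, f = 0.01762, h_f = 42.1 m ≈ 41.8 m ✓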